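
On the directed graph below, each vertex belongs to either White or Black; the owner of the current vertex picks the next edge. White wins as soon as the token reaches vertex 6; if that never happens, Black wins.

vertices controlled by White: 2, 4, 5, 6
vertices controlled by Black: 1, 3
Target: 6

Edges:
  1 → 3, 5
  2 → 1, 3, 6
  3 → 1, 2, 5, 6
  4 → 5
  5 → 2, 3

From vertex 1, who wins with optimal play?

A0 = {6}
A1: add {2} — 2 (White) has 2→6.
A2: add {5} — 5 (White) has 5→2.
A3: add {4} — 4 (White) has 4→5.
A4 = A3; e.g. 1 (Black) can still go to 3. Fixed point.
1 never enters the attractor, so Black can avoid the target forever.

Black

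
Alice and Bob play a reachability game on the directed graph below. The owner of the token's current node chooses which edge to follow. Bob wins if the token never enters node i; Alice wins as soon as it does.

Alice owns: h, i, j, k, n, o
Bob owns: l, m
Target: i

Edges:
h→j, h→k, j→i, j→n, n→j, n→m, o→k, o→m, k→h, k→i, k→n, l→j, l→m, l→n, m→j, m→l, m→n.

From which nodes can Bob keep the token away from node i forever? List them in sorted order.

A0 = {i}
A1: add {j, k} — j (Alice) has j→i; k (Alice) has k→i.
A2: add {h, n, o} — h (Alice) has h→j; n (Alice) has n→j; o (Alice) has o→k.
A3 = A2; e.g. l (Bob) can still go to m. Fixed point.
Alice's attractor = {h, i, j, k, n, o}; Bob avoids the target exactly from the complement.

l, m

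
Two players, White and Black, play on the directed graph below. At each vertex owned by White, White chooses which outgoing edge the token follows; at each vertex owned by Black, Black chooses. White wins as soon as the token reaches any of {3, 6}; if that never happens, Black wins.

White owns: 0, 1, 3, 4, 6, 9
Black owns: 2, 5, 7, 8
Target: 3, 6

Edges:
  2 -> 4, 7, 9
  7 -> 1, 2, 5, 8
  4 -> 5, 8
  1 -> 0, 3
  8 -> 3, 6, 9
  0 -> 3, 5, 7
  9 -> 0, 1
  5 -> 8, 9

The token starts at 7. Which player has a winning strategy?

A0 = {3, 6}
A1: add {0, 1} — 0 (White) has 0→3; 1 (White) has 1→3.
A2: add {9} — 9 (White) has 9→0.
A3: add {8} — 8 (Black): all of {3, 6, 9} already in.
A4: add {4, 5} — 4 (White) has 4→8; 5 (Black): all of {8, 9} already in.
A5 = A4; e.g. 2 (Black) can still go to 7. Fixed point.
7 never enters the attractor, so Black can avoid the target forever.

Black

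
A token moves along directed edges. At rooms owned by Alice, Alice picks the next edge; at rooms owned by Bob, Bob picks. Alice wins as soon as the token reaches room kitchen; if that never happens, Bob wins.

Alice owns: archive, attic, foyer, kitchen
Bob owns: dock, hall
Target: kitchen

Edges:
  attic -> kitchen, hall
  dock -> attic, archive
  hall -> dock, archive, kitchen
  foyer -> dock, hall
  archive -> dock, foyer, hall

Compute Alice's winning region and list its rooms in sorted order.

attic, kitchen

A0 = {kitchen}
A1: add {attic} — attic (Alice) has attic→kitchen.
A2 = A1; e.g. dock (Bob) can still go to archive. Fixed point.
Alice's winning region = {attic, kitchen}.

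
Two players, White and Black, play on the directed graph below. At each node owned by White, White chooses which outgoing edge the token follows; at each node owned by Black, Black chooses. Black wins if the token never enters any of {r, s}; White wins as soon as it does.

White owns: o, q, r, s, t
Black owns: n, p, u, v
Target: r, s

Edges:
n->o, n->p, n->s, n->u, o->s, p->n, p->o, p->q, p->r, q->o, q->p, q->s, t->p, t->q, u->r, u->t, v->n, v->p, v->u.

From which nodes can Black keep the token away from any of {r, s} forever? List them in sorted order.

A0 = {r, s}
A1: add {o, q} — o (White) has o→s; q (White) has q→s.
A2: add {t} — t (White) has t→q.
A3: add {u} — u (Black): all of {r, t} already in.
A4 = A3; e.g. n (Black) can still go to p. Fixed point.
White's attractor = {o, q, r, s, t, u}; Black avoids the target exactly from the complement.

n, p, v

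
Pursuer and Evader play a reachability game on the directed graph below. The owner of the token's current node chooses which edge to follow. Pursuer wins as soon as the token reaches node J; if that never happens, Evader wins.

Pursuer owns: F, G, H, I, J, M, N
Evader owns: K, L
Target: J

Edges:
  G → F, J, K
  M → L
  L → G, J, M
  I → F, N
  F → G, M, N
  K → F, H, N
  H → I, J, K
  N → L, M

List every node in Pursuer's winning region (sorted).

F, G, H, I, J

A0 = {J}
A1: add {G, H} — G (Pursuer) has G→J; H (Pursuer) has H→J.
A2: add {F} — F (Pursuer) has F→G.
A3: add {I} — I (Pursuer) has I→F.
A4 = A3; e.g. K (Evader) can still go to N. Fixed point.
Pursuer's winning region = {F, G, H, I, J}.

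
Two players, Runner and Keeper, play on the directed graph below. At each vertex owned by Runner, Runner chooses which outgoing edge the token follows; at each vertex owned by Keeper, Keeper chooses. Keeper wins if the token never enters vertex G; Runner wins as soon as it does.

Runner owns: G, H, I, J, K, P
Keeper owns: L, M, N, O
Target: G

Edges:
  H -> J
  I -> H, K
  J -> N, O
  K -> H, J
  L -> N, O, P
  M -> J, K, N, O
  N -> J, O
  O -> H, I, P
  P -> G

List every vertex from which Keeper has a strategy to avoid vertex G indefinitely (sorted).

H, I, J, K, L, M, N, O

A0 = {G}
A1: add {P} — P (Runner) has P→G.
A2 = A1; e.g. H (Runner) has no edge into A1. Fixed point.
Runner's attractor = {G, P}; Keeper avoids the target exactly from the complement.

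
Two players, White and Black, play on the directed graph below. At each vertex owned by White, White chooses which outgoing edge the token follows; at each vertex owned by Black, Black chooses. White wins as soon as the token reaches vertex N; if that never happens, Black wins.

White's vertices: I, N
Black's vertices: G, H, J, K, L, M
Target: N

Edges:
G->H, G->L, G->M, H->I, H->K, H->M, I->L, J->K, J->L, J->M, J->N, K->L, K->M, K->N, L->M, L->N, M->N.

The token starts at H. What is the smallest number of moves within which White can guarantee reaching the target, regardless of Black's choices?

A0 = {N}
A1: add {M} — M (Black): all of {N} already in.
A2: add {L} — L (Black): all of {M, N} already in.
A3: add {I, K} — I (White) has I→L; K (Black): all of {L, M, N} already in.
A4: add {H, J} — H (Black): all of {I, K, M} already in; J (Black): all of {K, L, M, N} already in.
H enters the attractor at level 4, so White can force the target in 4 moves from there.

4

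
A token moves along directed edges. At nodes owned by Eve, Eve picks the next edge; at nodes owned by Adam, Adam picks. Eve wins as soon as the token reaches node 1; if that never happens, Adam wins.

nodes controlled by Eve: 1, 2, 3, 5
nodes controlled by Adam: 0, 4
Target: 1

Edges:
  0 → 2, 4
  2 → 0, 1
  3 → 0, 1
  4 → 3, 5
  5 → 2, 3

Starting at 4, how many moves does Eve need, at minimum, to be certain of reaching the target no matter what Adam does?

A0 = {1}
A1: add {2, 3} — 2 (Eve) has 2→1; 3 (Eve) has 3→1.
A2: add {5} — 5 (Eve) has 5→2.
A3: add {4} — 4 (Adam): all of {3, 5} already in.
4 enters the attractor at level 3, so Eve can force the target in 3 moves from there.

3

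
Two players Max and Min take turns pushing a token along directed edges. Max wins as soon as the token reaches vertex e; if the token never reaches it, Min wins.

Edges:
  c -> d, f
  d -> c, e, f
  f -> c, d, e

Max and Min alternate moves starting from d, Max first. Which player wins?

Track states (vertex, player-to-move).
A0 = {(e,Max), (e,Min)}
A1: add {(d,Max), (f,Max)}.
(d,Max) ∈ A1 ⇒ Max forces the target.

Max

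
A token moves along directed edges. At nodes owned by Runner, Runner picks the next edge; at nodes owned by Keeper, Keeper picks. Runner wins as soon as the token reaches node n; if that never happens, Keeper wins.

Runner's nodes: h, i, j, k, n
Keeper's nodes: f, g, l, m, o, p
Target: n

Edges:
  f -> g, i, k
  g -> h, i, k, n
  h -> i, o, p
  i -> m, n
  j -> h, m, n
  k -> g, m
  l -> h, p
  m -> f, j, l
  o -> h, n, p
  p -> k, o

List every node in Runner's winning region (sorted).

h, i, j, n

A0 = {n}
A1: add {i, j} — i (Runner) has i→n; j (Runner) has j→n.
A2: add {h} — h (Runner) has h→i.
A3 = A2; e.g. f (Keeper) can still go to g. Fixed point.
Runner's winning region = {h, i, j, n}.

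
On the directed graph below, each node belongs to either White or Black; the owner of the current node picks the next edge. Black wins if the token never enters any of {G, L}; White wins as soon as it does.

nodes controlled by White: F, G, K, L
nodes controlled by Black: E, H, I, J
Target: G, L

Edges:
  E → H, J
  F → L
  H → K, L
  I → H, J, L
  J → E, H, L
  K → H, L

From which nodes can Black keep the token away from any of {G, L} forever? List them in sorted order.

E, I, J

A0 = {G, L}
A1: add {F, K} — F (White) has F→L; K (White) has K→L.
A2: add {H} — H (Black): all of {K, L} already in.
A3 = A2; e.g. E (Black) can still go to J. Fixed point.
White's attractor = {F, G, H, K, L}; Black avoids the target exactly from the complement.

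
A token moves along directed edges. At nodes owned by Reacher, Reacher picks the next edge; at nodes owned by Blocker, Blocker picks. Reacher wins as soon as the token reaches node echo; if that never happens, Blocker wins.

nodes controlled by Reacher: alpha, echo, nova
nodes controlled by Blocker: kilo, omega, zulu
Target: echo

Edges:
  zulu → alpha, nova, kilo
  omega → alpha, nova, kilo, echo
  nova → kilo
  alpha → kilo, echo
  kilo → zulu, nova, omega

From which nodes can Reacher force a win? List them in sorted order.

alpha, echo

A0 = {echo}
A1: add {alpha} — alpha (Reacher) has alpha→echo.
A2 = A1; e.g. zulu (Blocker) can still go to nova. Fixed point.
Reacher's winning region = {alpha, echo}.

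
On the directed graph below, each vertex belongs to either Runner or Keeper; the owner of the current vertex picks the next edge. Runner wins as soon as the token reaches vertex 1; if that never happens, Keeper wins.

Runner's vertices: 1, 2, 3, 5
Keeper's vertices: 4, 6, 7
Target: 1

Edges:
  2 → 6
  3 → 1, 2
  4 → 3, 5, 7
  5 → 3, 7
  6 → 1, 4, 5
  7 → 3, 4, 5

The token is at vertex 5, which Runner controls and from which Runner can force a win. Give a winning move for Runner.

A0 = {1}
A1: add {3} — 3 (Runner) has 3→1.
A2: add {5} — 5 (Runner) has 5→3.
A3 = A2; e.g. 2 (Runner) has no edge into A2. Fixed point.
From 5, successor 3 is in the attractor (rank 1); the other successor 7 is not.

3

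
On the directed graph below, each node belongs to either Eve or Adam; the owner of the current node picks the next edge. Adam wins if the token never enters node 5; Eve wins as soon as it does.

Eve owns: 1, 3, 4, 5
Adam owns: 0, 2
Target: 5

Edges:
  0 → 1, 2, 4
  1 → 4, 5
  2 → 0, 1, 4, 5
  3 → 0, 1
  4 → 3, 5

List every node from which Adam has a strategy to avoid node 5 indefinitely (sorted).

0, 2

A0 = {5}
A1: add {1, 4} — 1 (Eve) has 1→5; 4 (Eve) has 4→5.
A2: add {3} — 3 (Eve) has 3→1.
A3 = A2; e.g. 0 (Adam) can still go to 2. Fixed point.
Eve's attractor = {1, 3, 4, 5}; Adam avoids the target exactly from the complement.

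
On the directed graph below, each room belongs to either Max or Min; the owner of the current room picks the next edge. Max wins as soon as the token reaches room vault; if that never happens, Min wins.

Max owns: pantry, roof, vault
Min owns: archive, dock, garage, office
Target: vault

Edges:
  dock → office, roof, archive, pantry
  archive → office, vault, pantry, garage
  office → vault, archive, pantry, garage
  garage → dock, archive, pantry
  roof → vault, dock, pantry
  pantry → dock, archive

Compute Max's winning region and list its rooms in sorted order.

roof, vault

A0 = {vault}
A1: add {roof} — roof (Max) has roof→vault.
A2 = A1; e.g. office (Min) can still go to archive. Fixed point.
Max's winning region = {roof, vault}.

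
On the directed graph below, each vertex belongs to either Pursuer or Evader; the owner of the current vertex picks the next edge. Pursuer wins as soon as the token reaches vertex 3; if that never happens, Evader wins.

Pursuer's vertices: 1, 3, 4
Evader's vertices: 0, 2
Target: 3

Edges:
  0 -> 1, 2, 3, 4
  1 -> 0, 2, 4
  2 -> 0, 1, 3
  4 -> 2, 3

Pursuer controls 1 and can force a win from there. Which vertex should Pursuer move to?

4

A0 = {3}
A1: add {4} — 4 (Pursuer) has 4→3.
A2: add {1} — 1 (Pursuer) has 1→4.
A3 = A2; e.g. 0 (Evader) can still go to 2. Fixed point.
From 1, successor 4 is in the attractor (rank 1); the other successors 0, 2 are not.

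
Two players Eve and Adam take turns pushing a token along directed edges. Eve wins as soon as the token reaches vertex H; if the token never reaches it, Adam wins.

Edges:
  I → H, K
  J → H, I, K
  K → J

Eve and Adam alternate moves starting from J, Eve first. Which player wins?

Track states (vertex, player-to-move).
A0 = {(H,Eve), (H,Adam)}
A1: add {(I,Eve), (J,Eve)}.
(J,Eve) ∈ A1 ⇒ Eve forces the target.

Eve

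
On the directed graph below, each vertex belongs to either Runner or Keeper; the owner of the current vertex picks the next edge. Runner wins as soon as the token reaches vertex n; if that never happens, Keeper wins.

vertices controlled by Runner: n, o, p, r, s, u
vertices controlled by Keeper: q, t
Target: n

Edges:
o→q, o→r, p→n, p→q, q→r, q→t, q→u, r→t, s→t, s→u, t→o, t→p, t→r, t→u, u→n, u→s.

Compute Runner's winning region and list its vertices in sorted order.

n, p, s, u

A0 = {n}
A1: add {p, u} — p (Runner) has p→n; u (Runner) has u→n.
A2: add {s} — s (Runner) has s→u.
A3 = A2; e.g. o (Runner) has no edge into A2. Fixed point.
Runner's winning region = {n, p, s, u}.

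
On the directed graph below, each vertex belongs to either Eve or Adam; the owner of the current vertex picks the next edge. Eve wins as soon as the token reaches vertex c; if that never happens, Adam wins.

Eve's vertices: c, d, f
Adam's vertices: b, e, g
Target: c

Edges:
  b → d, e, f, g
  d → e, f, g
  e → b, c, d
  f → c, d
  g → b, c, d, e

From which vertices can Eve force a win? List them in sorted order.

A0 = {c}
A1: add {f} — f (Eve) has f→c.
A2: add {d} — d (Eve) has d→f.
A3 = A2; e.g. b (Adam) can still go to e. Fixed point.
Eve's winning region = {c, d, f}.

c, d, f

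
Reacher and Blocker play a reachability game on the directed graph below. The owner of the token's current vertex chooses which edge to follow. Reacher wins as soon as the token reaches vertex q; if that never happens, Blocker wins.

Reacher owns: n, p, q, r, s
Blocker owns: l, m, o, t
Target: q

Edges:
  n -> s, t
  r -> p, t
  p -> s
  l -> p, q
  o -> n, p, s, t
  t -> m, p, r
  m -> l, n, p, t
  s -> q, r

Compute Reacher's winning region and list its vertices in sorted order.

A0 = {q}
A1: add {s} — s (Reacher) has s→q.
A2: add {n, p} — n (Reacher) has n→s; p (Reacher) has p→s.
A3: add {l, r} — l (Blocker): all of {p, q} already in; r (Reacher) has r→p.
A4 = A3; e.g. m (Blocker) can still go to t. Fixed point.
Reacher's winning region = {l, n, p, q, r, s}.

l, n, p, q, r, s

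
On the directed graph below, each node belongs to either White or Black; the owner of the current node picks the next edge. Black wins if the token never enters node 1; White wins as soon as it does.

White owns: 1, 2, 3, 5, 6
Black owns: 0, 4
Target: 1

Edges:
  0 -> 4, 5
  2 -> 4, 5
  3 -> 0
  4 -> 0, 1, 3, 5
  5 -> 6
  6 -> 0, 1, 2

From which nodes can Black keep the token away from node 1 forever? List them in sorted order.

A0 = {1}
A1: add {6} — 6 (White) has 6→1.
A2: add {5} — 5 (White) has 5→6.
A3: add {2} — 2 (White) has 2→5.
A4 = A3; e.g. 0 (Black) can still go to 4. Fixed point.
White's attractor = {1, 2, 5, 6}; Black avoids the target exactly from the complement.

0, 3, 4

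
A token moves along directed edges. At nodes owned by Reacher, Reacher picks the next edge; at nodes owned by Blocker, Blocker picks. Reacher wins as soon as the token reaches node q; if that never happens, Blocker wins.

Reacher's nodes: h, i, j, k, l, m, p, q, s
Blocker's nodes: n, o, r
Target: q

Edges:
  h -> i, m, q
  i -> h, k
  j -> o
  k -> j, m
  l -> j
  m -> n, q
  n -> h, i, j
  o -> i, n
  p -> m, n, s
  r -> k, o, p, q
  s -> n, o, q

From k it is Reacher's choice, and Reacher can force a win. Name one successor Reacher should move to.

m

A0 = {q}
A1: add {h, m, s} — h (Reacher) has h→q; m (Reacher) has m→q; s (Reacher) has s→q.
A2: add {i, k, p} — i (Reacher) has i→h; k (Reacher) has k→m; p (Reacher) has p→m.
A3 = A2; e.g. j (Reacher) has no edge into A2. Fixed point.
From k, successor m is in the attractor (rank 1); the other successor j is not.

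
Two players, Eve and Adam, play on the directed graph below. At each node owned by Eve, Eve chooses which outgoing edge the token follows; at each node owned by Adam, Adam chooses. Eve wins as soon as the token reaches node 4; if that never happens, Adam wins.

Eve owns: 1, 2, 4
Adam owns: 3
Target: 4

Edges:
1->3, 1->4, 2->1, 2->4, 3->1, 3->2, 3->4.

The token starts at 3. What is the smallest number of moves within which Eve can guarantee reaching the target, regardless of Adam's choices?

2

A0 = {4}
A1: add {1, 2} — 1 (Eve) has 1→4; 2 (Eve) has 2→4.
A2: add {3} — 3 (Adam): all of {1, 2, 4} already in.
A2 = all vertices. Fixed point.
3 enters the attractor at level 2, so Eve can force the target in 2 moves from there.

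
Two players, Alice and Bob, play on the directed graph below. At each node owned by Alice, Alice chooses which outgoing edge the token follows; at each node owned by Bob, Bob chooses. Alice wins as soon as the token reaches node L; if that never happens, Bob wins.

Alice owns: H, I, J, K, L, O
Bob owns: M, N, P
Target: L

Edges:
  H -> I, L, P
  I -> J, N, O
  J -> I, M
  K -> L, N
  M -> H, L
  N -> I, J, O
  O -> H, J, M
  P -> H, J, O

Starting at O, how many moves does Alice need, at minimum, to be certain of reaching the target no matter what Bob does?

2

A0 = {L}
A1: add {H, K} — H (Alice) has H→L; K (Alice) has K→L.
A2: add {M, O} — M (Bob): all of {H, L} already in; O (Alice) has O→H.
O enters the attractor at level 2, so Alice can force the target in 2 moves from there.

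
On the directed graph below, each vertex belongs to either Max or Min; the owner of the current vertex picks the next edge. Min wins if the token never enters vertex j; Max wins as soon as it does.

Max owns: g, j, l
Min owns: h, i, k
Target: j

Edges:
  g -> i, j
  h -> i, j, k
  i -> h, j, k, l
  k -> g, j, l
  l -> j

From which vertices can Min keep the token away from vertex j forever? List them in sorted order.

A0 = {j}
A1: add {g, l} — g (Max) has g→j; l (Max) has l→j.
A2: add {k} — k (Min): all of {g, j, l} already in.
A3 = A2; e.g. h (Min) can still go to i. Fixed point.
Max's attractor = {g, j, k, l}; Min avoids the target exactly from the complement.

h, i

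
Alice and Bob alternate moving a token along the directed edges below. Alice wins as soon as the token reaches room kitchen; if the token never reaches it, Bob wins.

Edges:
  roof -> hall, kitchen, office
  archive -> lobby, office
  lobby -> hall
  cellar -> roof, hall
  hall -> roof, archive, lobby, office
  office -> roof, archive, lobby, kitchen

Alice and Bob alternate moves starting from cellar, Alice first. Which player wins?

Track states (vertex, player-to-move).
A0 = {(kitchen,Alice), (kitchen,Bob)}
A1: add {(roof,Alice), (office,Alice)}.
A2 = A1; e.g. (roof,Bob) stays out. (cellar,Alice) never enters ⇒ Bob avoids the target.

Bob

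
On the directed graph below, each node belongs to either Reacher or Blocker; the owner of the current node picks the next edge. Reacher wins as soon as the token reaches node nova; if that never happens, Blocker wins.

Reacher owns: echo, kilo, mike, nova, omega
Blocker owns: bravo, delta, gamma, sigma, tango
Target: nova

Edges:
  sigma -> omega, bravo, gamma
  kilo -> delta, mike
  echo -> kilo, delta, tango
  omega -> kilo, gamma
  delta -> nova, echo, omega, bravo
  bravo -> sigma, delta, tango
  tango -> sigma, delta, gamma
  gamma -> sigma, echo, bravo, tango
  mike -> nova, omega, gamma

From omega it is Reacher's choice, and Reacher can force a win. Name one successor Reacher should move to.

A0 = {nova}
A1: add {mike} — mike (Reacher) has mike→nova.
A2: add {kilo} — kilo (Reacher) has kilo→mike.
A3: add {echo, omega} — echo (Reacher) has echo→kilo; omega (Reacher) has omega→kilo.
A4 = A3; e.g. sigma (Blocker) can still go to bravo. Fixed point.
From omega, successor kilo is in the attractor (rank 2); the other successor gamma is not.

kilo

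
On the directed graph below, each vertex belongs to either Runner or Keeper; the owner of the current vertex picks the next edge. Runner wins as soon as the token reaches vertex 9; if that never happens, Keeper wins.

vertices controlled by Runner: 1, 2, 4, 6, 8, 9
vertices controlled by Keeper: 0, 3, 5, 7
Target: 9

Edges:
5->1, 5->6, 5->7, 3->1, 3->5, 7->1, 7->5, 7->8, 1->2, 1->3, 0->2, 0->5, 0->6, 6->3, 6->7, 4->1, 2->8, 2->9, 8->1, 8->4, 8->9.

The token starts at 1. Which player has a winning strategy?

A0 = {9}
A1: add {2, 8} — 2 (Runner) has 2→9; 8 (Runner) has 8→9.
A2: add {1} — 1 (Runner) has 1→2.
1 ∈ A2, so Runner can force the target.

Runner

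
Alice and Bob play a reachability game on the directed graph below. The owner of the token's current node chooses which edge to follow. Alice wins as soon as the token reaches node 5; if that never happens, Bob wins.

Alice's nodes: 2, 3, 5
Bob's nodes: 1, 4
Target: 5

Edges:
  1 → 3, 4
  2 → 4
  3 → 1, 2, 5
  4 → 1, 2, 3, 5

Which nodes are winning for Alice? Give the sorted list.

A0 = {5}
A1: add {3} — 3 (Alice) has 3→5.
A2 = A1; e.g. 1 (Bob) can still go to 4. Fixed point.
Alice's winning region = {3, 5}.

3, 5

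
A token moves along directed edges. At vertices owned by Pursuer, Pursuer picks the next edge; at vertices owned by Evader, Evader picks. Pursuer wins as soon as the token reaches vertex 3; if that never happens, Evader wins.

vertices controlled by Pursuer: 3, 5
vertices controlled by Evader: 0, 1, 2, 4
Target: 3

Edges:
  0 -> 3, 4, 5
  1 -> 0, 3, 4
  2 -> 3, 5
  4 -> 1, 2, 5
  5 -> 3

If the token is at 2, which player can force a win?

A0 = {3}
A1: add {5} — 5 (Pursuer) has 5→3.
A2: add {2} — 2 (Evader): all of {3, 5} already in.
A3 = A2; e.g. 0 (Evader) can still go to 4. Fixed point.
2 ∈ A2, so Pursuer can force the target.

Pursuer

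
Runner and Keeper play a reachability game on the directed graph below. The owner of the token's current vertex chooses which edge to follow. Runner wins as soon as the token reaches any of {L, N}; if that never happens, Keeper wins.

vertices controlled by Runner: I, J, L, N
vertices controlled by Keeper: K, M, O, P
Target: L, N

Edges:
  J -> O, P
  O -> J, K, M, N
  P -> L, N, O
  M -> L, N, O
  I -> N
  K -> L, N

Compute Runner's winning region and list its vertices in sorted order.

A0 = {L, N}
A1: add {I, K} — I (Runner) has I→N; K (Keeper): all of {L, N} already in.
A2 = A1; e.g. J (Runner) has no edge into A1. Fixed point.
Runner's winning region = {I, K, L, N}.

I, K, L, N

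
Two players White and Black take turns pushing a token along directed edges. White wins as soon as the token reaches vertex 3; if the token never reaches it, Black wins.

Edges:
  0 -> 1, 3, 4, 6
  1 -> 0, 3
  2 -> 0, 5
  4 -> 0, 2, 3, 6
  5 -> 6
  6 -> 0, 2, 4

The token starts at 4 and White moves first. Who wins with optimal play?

White

Track states (vertex, player-to-move).
A0 = {(3,White), (3,Black)}
A1: add {(0,White), (1,White), (4,White)}.
(4,White) ∈ A1 ⇒ White forces the target.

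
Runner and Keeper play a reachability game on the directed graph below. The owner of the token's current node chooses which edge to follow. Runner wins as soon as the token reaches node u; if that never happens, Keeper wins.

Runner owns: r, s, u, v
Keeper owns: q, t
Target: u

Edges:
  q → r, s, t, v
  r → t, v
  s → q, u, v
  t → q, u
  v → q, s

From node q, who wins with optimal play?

Keeper

A0 = {u}
A1: add {s} — s (Runner) has s→u.
A2: add {v} — v (Runner) has v→s.
A3: add {r} — r (Runner) has r→v.
A4 = A3; e.g. q (Keeper) can still go to t. Fixed point.
q never enters the attractor, so Keeper can avoid the target forever.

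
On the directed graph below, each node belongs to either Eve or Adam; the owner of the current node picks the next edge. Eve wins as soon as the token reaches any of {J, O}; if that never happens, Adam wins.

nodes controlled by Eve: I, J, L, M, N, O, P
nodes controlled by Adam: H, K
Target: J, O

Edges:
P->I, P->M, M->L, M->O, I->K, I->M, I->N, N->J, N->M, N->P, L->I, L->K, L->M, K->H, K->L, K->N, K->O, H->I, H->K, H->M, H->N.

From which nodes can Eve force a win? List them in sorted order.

A0 = {J, O}
A1: add {M, N} — M (Eve) has M→O; N (Eve) has N→J.
A2: add {I, L, P} — I (Eve) has I→M; L (Eve) has L→M; P (Eve) has P→M.
A3 = A2; e.g. H (Adam) can still go to K. Fixed point.
Eve's winning region = {I, J, L, M, N, O, P}.

I, J, L, M, N, O, P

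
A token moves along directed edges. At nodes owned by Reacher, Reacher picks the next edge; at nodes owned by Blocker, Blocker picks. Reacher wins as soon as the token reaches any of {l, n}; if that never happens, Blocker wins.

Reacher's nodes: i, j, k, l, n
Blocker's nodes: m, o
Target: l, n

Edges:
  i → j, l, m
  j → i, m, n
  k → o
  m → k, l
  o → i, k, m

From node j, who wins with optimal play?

Reacher

A0 = {l, n}
A1: add {i, j} — i (Reacher) has i→l; j (Reacher) has j→n.
A2 = A1; e.g. k (Reacher) has no edge into A1. Fixed point.
j ∈ A1, so Reacher can force the target.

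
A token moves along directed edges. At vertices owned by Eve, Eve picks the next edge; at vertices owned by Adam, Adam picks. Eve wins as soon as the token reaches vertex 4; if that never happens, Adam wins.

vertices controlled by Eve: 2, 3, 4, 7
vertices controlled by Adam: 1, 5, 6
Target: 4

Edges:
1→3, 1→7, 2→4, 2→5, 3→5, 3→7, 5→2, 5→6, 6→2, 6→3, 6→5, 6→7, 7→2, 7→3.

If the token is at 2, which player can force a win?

A0 = {4}
A1: add {2} — 2 (Eve) has 2→4.
2 ∈ A1, so Eve can force the target.

Eve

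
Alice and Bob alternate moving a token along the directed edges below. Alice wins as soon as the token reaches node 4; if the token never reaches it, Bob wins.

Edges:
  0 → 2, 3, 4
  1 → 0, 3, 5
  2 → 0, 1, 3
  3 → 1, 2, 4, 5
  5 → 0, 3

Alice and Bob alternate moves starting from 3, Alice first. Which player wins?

Alice

Track states (vertex, player-to-move).
A0 = {(4,Alice), (4,Bob)}
A1: add {(0,Alice), (3,Alice)}.
(3,Alice) ∈ A1 ⇒ Alice forces the target.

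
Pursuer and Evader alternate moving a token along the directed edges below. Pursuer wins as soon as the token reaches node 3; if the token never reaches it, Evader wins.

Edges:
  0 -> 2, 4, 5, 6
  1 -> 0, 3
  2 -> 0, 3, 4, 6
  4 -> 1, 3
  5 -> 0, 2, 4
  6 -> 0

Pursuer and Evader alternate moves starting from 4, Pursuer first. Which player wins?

Track states (vertex, player-to-move).
A0 = {(3,Pursuer), (3,Evader)}
A1: add {(1,Pursuer), (2,Pursuer), (4,Pursuer)}.
(4,Pursuer) ∈ A1 ⇒ Pursuer forces the target.

Pursuer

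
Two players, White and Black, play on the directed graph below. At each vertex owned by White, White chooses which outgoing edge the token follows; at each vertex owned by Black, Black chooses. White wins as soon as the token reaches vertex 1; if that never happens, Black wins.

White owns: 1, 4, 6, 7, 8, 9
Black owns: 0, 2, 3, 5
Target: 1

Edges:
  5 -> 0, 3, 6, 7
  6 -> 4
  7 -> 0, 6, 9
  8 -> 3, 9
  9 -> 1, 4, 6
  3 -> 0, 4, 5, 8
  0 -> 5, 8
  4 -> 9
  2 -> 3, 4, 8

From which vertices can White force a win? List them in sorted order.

1, 4, 6, 7, 8, 9

A0 = {1}
A1: add {9} — 9 (White) has 9→1.
A2: add {4, 7, 8} — 4 (White) has 4→9; 7 (White) has 7→9; 8 (White) has 8→9.
A3: add {6} — 6 (White) has 6→4.
A4 = A3; e.g. 0 (Black) can still go to 5. Fixed point.
White's winning region = {1, 4, 6, 7, 8, 9}.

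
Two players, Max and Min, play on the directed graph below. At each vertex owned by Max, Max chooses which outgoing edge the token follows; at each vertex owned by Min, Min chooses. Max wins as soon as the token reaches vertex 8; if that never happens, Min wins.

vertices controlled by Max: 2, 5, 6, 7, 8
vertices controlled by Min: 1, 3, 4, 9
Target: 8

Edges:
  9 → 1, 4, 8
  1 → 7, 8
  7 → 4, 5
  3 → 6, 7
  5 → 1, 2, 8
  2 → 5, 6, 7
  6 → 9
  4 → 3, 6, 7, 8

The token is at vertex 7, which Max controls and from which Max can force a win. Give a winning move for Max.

5

A0 = {8}
A1: add {5} — 5 (Max) has 5→8.
A2: add {2, 7} — 2 (Max) has 2→5; 7 (Max) has 7→5.
A3: add {1} — 1 (Min): all of {7, 8} already in.
A4 = A3; e.g. 3 (Min) can still go to 6. Fixed point.
From 7, successor 5 is in the attractor (rank 1); the other successor 4 is not.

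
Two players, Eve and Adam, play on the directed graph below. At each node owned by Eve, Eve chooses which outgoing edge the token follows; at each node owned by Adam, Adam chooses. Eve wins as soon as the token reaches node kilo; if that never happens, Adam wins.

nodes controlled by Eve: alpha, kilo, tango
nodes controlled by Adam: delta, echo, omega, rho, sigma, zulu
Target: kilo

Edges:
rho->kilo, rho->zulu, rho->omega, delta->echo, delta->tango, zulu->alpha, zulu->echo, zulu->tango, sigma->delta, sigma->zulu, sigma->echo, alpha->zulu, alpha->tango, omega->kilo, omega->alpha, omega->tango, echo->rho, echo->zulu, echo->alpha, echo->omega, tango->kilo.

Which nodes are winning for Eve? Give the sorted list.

alpha, kilo, omega, tango

A0 = {kilo}
A1: add {tango} — tango (Eve) has tango→kilo.
A2: add {alpha} — alpha (Eve) has alpha→tango.
A3: add {omega} — omega (Adam): all of {kilo, alpha, tango} already in.
A4 = A3; e.g. rho (Adam) can still go to zulu. Fixed point.
Eve's winning region = {alpha, kilo, omega, tango}.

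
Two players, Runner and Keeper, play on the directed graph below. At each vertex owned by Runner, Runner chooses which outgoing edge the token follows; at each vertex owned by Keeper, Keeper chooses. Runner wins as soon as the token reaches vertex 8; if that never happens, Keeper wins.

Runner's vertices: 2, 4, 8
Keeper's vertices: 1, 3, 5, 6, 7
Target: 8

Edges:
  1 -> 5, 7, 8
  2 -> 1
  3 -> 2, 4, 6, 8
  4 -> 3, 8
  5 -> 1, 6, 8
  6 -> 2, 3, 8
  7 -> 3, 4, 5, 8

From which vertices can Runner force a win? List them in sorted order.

A0 = {8}
A1: add {4} — 4 (Runner) has 4→8.
A2 = A1; e.g. 1 (Keeper) can still go to 5. Fixed point.
Runner's winning region = {4, 8}.

4, 8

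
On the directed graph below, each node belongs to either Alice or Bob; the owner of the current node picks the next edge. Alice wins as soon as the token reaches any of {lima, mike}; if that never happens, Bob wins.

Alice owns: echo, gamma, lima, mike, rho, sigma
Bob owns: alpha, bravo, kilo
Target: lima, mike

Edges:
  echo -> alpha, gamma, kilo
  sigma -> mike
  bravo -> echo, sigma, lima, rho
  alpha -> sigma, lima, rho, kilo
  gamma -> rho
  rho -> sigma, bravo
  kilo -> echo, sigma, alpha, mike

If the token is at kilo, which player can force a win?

Bob

A0 = {lima, mike}
A1: add {sigma} — sigma (Alice) has sigma→mike.
A2: add {rho} — rho (Alice) has rho→sigma.
A3: add {gamma} — gamma (Alice) has gamma→rho.
A4: add {echo} — echo (Alice) has echo→gamma.
A5: add {bravo} — bravo (Bob): all of {echo, sigma, lima, rho} already in.
A6 = A5; e.g. alpha (Bob) can still go to kilo. Fixed point.
kilo never enters the attractor, so Bob can avoid the target forever.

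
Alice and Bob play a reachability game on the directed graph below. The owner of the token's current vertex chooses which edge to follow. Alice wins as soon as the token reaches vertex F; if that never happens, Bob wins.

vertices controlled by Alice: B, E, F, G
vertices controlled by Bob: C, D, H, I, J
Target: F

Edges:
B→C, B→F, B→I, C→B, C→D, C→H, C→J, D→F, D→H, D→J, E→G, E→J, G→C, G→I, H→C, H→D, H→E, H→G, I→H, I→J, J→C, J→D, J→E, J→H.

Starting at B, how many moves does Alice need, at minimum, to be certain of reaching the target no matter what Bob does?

1

A0 = {F}
A1: add {B} — B (Alice) has B→F.
A2 = A1; e.g. C (Bob) can still go to D. Fixed point.
B enters the attractor at level 1, so Alice can force the target in 1 move from there.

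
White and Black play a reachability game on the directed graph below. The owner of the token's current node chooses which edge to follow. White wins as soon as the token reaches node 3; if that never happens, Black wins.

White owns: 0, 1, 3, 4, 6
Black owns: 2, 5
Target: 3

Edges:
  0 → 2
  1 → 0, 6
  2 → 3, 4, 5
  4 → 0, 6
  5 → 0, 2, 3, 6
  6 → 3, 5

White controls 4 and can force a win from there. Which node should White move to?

6

A0 = {3}
A1: add {6} — 6 (White) has 6→3.
A2: add {1, 4} — 1 (White) has 1→6; 4 (White) has 4→6.
A3 = A2; e.g. 0 (White) has no edge into A2. Fixed point.
From 4, successor 6 is in the attractor (rank 1); the other successor 0 is not.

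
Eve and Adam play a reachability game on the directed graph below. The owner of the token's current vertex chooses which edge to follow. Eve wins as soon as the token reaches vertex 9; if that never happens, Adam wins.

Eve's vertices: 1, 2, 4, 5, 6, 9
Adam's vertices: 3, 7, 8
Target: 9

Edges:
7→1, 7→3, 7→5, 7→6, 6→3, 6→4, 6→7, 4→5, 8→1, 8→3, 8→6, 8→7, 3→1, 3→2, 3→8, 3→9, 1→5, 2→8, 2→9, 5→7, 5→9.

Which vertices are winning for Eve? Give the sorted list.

A0 = {9}
A1: add {2, 5} — 2 (Eve) has 2→9; 5 (Eve) has 5→9.
A2: add {1, 4} — 1 (Eve) has 1→5; 4 (Eve) has 4→5.
A3: add {6} — 6 (Eve) has 6→4.
A4 = A3; e.g. 3 (Adam) can still go to 8. Fixed point.
Eve's winning region = {1, 2, 4, 5, 6, 9}.

1, 2, 4, 5, 6, 9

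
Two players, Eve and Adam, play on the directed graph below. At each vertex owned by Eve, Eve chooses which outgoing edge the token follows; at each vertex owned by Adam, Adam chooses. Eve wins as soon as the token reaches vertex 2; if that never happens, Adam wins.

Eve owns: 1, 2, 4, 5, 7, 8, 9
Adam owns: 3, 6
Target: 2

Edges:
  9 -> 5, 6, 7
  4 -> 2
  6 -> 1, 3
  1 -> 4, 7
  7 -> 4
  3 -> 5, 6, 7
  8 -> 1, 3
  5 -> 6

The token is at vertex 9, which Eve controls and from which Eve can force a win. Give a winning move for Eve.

7

A0 = {2}
A1: add {4} — 4 (Eve) has 4→2.
A2: add {1, 7} — 1 (Eve) has 1→4; 7 (Eve) has 7→4.
A3: add {8, 9} — 8 (Eve) has 8→1; 9 (Eve) has 9→7.
A4 = A3; e.g. 3 (Adam) can still go to 5. Fixed point.
From 9, successor 7 is in the attractor (rank 2); the other successors 5, 6 are not.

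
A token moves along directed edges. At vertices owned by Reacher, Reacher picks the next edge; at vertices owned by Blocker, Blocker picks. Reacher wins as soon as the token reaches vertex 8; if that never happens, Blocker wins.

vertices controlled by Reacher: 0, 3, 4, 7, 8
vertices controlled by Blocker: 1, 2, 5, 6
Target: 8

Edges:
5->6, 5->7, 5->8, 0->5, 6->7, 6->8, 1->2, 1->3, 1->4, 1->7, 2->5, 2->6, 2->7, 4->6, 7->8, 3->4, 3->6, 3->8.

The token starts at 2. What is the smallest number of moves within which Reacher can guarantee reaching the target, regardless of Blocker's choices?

A0 = {8}
A1: add {3, 7} — 3 (Reacher) has 3→8; 7 (Reacher) has 7→8.
A2: add {6} — 6 (Blocker): all of {7, 8} already in.
A3: add {4, 5} — 4 (Reacher) has 4→6; 5 (Blocker): all of {6, 7, 8} already in.
A4: add {0, 2} — 0 (Reacher) has 0→5; 2 (Blocker): all of {5, 6, 7} already in.
2 enters the attractor at level 4, so Reacher can force the target in 4 moves from there.

4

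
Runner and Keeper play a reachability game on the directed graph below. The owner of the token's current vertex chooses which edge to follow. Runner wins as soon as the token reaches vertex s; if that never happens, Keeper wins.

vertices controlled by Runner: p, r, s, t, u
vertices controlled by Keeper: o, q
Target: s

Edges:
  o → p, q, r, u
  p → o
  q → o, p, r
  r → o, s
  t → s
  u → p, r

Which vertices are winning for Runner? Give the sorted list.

A0 = {s}
A1: add {r, t} — r (Runner) has r→s; t (Runner) has t→s.
A2: add {u} — u (Runner) has u→r.
A3 = A2; e.g. o (Keeper) can still go to p. Fixed point.
Runner's winning region = {r, s, t, u}.

r, s, t, u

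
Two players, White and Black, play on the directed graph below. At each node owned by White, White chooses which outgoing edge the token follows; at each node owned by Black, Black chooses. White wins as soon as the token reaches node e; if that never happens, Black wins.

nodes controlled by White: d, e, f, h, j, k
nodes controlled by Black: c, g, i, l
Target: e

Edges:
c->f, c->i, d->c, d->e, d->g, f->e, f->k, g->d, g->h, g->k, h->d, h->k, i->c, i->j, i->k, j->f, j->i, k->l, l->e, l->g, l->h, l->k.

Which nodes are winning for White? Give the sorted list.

A0 = {e}
A1: add {d, f} — d (White) has d→e; f (White) has f→e.
A2: add {h, j} — h (White) has h→d; j (White) has j→f.
A3 = A2; e.g. c (Black) can still go to i. Fixed point.
White's winning region = {d, e, f, h, j}.

d, e, f, h, j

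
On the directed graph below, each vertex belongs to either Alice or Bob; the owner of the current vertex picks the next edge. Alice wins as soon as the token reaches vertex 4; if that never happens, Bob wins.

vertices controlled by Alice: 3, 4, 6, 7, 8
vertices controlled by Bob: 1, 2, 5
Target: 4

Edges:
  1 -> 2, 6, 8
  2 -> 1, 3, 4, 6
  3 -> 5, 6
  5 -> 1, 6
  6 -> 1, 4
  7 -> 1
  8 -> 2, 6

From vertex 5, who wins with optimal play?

A0 = {4}
A1: add {6} — 6 (Alice) has 6→4.
A2: add {3, 8} — 3 (Alice) has 3→6; 8 (Alice) has 8→6.
A3 = A2; e.g. 1 (Bob) can still go to 2. Fixed point.
5 never enters the attractor, so Bob can avoid the target forever.

Bob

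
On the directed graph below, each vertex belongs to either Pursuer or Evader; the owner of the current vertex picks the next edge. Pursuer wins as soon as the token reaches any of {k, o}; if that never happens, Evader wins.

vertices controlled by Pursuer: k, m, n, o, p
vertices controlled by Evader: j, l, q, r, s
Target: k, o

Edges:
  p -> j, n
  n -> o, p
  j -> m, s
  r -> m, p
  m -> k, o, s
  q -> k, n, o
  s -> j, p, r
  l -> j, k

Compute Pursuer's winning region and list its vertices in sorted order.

k, m, n, o, p, q, r

A0 = {k, o}
A1: add {m, n} — m (Pursuer) has m→k; n (Pursuer) has n→o.
A2: add {p, q} — p (Pursuer) has p→n; q (Evader): all of {k, n, o} already in.
A3: add {r} — r (Evader): all of {m, p} already in.
A4 = A3; e.g. j (Evader) can still go to s. Fixed point.
Pursuer's winning region = {k, m, n, o, p, q, r}.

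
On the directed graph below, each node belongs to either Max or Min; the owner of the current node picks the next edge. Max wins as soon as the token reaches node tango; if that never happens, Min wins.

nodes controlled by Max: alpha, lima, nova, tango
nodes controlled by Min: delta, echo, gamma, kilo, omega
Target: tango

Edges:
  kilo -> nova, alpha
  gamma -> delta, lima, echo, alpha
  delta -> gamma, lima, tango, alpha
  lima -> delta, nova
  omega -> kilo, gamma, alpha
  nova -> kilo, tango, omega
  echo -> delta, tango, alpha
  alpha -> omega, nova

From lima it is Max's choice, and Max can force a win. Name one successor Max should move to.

nova

A0 = {tango}
A1: add {nova} — nova (Max) has nova→tango.
A2: add {alpha, lima} — lima (Max) has lima→nova; alpha (Max) has alpha→nova.
A3: add {kilo} — kilo (Min): all of {nova, alpha} already in.
A4 = A3; e.g. gamma (Min) can still go to delta. Fixed point.
From lima, successor nova is in the attractor (rank 1); the other successor delta is not.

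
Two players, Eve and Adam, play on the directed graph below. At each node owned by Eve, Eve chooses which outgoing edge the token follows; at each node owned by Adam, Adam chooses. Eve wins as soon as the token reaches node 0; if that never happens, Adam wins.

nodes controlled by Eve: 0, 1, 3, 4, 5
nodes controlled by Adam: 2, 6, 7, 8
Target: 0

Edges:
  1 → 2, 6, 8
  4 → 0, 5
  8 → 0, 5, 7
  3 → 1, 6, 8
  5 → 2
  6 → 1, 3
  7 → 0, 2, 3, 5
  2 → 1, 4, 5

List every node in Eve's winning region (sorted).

0, 4

A0 = {0}
A1: add {4} — 4 (Eve) has 4→0.
A2 = A1; e.g. 1 (Eve) has no edge into A1. Fixed point.
Eve's winning region = {0, 4}.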